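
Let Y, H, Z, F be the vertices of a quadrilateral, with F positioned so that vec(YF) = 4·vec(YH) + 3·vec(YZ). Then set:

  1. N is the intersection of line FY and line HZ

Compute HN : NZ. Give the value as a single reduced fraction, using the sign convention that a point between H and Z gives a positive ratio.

Work in coordinates with Y = (0, 0), H = (1, 0), Z = (0, 1), F = (4, 3).
1. N is the intersection of line FY and line HZ ⇒ N = (4/7, 3/7)
N = H + t·(Z−H) with t = 3/7, so HN:NZ = t:(1−t) = 3/7:4/7

HN:NZ = 3/4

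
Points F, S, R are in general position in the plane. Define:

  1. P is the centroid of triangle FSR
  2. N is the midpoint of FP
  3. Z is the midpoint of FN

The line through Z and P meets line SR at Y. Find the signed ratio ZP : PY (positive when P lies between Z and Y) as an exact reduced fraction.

ZP:PY = 3/2

Work in coordinates with F = (0, 0), S = (1, 0), R = (0, 1).
1. P is the centroid of triangle FSR ⇒ P = (1/3, 1/3)
2. N is the midpoint of FP ⇒ N = (1/6, 1/6)
3. Z is the midpoint of FN ⇒ Z = (1/12, 1/12)
line ZP meets SR at Y = (1/2, 1/2)
P = Z + t·(Y−Z) with t = 3/5, so ZP:PY = 3/5:2/5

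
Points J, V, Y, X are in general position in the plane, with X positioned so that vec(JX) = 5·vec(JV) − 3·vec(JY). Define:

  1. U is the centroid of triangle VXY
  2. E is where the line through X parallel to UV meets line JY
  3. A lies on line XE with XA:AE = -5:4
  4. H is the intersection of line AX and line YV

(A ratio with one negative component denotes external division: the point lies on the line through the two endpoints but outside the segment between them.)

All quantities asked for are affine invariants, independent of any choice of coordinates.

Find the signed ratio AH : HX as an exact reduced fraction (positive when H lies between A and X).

AH:HX = 22/3

Work in coordinates with J = (0, 0), V = (1, 0), Y = (0, 1), X = (5, -3).
1. U is the centroid of triangle VXY ⇒ U = (2, -2/3)
2. E is where the line through X parallel to UV meets line JY ⇒ E = (0, 1/3)
3. A lies on line XE with XA:AE = -5:4 ⇒ A = (-20, 41/3)
4. H is the intersection of line AX and line YV ⇒ H = (2, -1)
H = A + t·(X−A) with t = 22/25, so AH:HX = t:(1−t) = 22/25:3/25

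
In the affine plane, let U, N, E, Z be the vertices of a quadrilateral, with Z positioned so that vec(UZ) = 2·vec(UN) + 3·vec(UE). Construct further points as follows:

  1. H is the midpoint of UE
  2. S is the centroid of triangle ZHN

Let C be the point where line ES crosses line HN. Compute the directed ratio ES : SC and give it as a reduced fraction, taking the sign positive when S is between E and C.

ES:SC = -4/7

Set U = (0, 0), N = (1, 0), E = (0, 1), Z = (2, 3); any affine frame gives the same invariant.
1. H is the midpoint of UE ⇒ H = (0, 1/2)
2. S is the centroid of triangle ZHN ⇒ S = (1, 7/6)
line ES meets HN at C = (-3/4, 7/8)
S = E + t·(C−E) with t = -4/3, so ES:SC = -4/3:7/3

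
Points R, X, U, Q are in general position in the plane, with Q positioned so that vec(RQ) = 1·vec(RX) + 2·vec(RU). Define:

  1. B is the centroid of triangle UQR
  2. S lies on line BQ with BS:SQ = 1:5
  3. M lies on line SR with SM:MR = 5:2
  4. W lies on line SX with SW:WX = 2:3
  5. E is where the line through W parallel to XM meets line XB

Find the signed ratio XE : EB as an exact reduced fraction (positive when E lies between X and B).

Work in coordinates with R = (0, 0), X = (1, 0), U = (0, 1), Q = (1, 2).
1. B is the centroid of triangle UQR ⇒ B = (1/3, 1)
2. S lies on line BQ with BS:SQ = 1:5 ⇒ S = (4/9, 7/6)
3. M lies on line SR with SM:MR = 5:2 ⇒ M = (8/63, 1/3)
4. W lies on line SX with SW:WX = 2:3 ⇒ W = (2/3, 7/10)
5. E is where the line through W parallel to XM meets line XB ⇒ E = (20/41, 63/82)
E = X + t·(B−X) with t = 63/82, so XE:EB = t:(1−t) = 63/82:19/82

XE:EB = 63/19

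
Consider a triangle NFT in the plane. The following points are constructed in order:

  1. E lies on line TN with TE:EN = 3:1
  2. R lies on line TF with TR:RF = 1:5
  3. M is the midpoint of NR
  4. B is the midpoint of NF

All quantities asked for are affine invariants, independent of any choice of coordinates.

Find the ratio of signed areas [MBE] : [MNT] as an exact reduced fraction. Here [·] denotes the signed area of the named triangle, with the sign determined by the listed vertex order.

[MBE]:[MNT] = 5/4

Set N = (0, 0), F = (1, 0), T = (0, 1); any affine frame gives the same invariant.
1. E lies on line TN with TE:EN = 3:1 ⇒ E = (0, 1/4)
2. R lies on line TF with TR:RF = 1:5 ⇒ R = (1/6, 5/6)
3. M is the midpoint of NR ⇒ M = (1/12, 5/12)
4. B is the midpoint of NF ⇒ B = (1/2, 0)
2·[MBE] = -5/48, 2·[MNT] = -1/12
[MBE]:[MNT] = -5/48:-1/12 = 5/4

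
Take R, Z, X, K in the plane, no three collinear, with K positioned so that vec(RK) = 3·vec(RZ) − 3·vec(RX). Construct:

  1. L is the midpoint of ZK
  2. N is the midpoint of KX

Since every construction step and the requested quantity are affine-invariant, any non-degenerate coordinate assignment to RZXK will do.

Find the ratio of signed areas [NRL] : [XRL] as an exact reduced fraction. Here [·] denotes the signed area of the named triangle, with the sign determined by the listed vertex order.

Work in coordinates with R = (0, 0), Z = (1, 0), X = (0, 1), K = (3, -3).
1. L is the midpoint of ZK ⇒ L = (2, -3/2)
2. N is the midpoint of KX ⇒ N = (3/2, -1)
2·[NRL] = 1/4, 2·[XRL] = 2
[NRL]:[XRL] = 1/4:2 = 1/8

[NRL]:[XRL] = 1/8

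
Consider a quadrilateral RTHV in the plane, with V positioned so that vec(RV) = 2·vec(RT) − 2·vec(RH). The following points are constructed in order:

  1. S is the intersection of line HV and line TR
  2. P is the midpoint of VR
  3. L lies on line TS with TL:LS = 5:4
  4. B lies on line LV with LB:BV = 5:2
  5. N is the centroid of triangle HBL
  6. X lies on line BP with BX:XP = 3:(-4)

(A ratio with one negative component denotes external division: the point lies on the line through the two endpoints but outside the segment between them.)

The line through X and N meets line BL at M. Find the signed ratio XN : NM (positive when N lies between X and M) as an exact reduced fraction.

Assign R = (0, 0), T = (1, 0), H = (0, 1), V = (2, -2) — the answer is frame-independent, so this choice is without loss of generality.
1. S is the intersection of line HV and line TR ⇒ S = (2/3, 0)
2. P is the midpoint of VR ⇒ P = (1, -1)
3. L lies on line TS with TL:LS = 5:4 ⇒ L = (22/27, 0)
4. B lies on line LV with LB:BV = 5:2 ⇒ B = (314/189, -10/7)
5. N is the centroid of triangle HBL ⇒ N = (52/63, -1/7)
6. X lies on line BP with BX:XP = 3:(-4) ⇒ X = (689/189, -19/7)
line XN meets BL at M = (6526/6615, -71/245)
N = X + t·(M−X) with t = 35/33, so XN:NM = 35/33:-2/33

XN:NM = -35/2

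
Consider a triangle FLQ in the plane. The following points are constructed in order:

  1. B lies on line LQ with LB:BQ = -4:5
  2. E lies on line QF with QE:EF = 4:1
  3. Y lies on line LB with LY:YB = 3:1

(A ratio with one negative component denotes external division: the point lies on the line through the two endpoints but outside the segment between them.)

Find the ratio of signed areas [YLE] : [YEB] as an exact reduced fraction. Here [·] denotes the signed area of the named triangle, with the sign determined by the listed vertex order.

[YLE]:[YEB] = 3

Set F = (0, 0), L = (1, 0), Q = (0, 1); any affine frame gives the same invariant.
1. B lies on line LQ with LB:BQ = -4:5 ⇒ B = (5, -4)
2. E lies on line QF with QE:EF = 4:1 ⇒ E = (0, 1/5)
3. Y lies on line LB with LY:YB = 3:1 ⇒ Y = (4, -3)
2·[YLE] = 12/5, 2·[YEB] = 4/5
[YLE]:[YEB] = 12/5:4/5 = 3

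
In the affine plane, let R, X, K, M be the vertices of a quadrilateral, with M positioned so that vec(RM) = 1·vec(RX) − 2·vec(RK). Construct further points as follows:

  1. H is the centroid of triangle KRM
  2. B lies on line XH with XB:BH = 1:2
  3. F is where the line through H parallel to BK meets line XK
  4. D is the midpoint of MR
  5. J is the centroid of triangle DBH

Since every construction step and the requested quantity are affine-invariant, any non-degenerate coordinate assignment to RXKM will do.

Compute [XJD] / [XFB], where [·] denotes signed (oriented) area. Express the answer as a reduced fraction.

[XJD]:[XFB] = 2/9

Assign R = (0, 0), X = (1, 0), K = (0, 1), M = (1, -2) — the answer is frame-independent, so this choice is without loss of generality.
1. H is the centroid of triangle KRM ⇒ H = (1/3, -1/3)
2. B lies on line XH with XB:BH = 1:2 ⇒ B = (7/9, -1/9)
3. F is where the line through H parallel to BK meets line XK ⇒ F = (-2, 3)
4. D is the midpoint of MR ⇒ D = (1/2, -1)
5. J is the centroid of triangle DBH ⇒ J = (29/54, -13/27)
2·[XJD] = 2/9, 2·[XFB] = 1
[XJD]:[XFB] = 2/9:1 = 2/9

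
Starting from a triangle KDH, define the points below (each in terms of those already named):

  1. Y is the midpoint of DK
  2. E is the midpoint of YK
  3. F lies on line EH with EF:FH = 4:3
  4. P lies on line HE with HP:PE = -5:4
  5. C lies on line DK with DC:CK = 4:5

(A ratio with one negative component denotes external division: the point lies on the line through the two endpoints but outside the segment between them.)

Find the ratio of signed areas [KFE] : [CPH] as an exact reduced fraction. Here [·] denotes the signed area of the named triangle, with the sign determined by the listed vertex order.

[KFE]:[CPH] = 36/385

Assign K = (0, 0), D = (1, 0), H = (0, 1) — the answer is frame-independent, so this choice is without loss of generality.
1. Y is the midpoint of DK ⇒ Y = (1/2, 0)
2. E is the midpoint of YK ⇒ E = (1/4, 0)
3. F lies on line EH with EF:FH = 4:3 ⇒ F = (3/28, 4/7)
4. P lies on line HE with HP:PE = -5:4 ⇒ P = (5/4, -4)
5. C lies on line DK with DC:CK = 4:5 ⇒ C = (5/9, 0)
2·[KFE] = -1/7, 2·[CPH] = -55/36
[KFE]:[CPH] = -1/7:-55/36 = 36/385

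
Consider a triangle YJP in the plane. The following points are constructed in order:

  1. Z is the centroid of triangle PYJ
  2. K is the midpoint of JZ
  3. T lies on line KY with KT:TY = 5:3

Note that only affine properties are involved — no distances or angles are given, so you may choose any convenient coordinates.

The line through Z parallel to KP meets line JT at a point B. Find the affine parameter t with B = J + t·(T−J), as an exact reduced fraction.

t = 4/7

Set Y = (0, 0), J = (1, 0), P = (0, 1); any affine frame gives the same invariant.
1. Z is the centroid of triangle PYJ ⇒ Z = (1/3, 1/3)
2. K is the midpoint of JZ ⇒ K = (2/3, 1/6)
3. T lies on line KY with KT:TY = 5:3 ⇒ T = (1/4, 1/16)
through Z parallel to KP: direction (-2/3, 5/6); meets JT at B = (4/7, 1/28)
B = J + t·(T−J) with t = 4/7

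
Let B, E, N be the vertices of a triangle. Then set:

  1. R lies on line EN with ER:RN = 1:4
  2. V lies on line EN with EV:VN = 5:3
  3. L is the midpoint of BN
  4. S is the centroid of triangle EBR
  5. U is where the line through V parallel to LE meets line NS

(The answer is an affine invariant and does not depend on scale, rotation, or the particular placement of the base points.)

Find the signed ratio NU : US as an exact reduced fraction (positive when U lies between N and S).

NU:US = 45/107

Choose coordinates B = (0, 0), E = (1, 0), N = (0, 1).
1. R lies on line EN with ER:RN = 1:4 ⇒ R = (4/5, 1/5)
2. V lies on line EN with EV:VN = 5:3 ⇒ V = (3/8, 5/8)
3. L is the midpoint of BN ⇒ L = (0, 1/2)
4. S is the centroid of triangle EBR ⇒ S = (3/5, 1/15)
5. U is where the line through V parallel to LE meets line NS ⇒ U = (27/152, 55/76)
U = N + t·(S−N) with t = 45/152, so NU:US = t:(1−t) = 45/152:107/152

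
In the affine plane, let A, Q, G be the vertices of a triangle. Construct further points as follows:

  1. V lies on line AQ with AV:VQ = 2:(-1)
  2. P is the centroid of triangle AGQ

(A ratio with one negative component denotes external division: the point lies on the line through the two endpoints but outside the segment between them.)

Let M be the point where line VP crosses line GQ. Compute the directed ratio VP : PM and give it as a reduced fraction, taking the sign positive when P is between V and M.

VP:PM = -4

Work in coordinates with A = (0, 0), Q = (1, 0), G = (0, 1).
1. V lies on line AQ with AV:VQ = 2:(-1) ⇒ V = (2, 0)
2. P is the centroid of triangle AGQ ⇒ P = (1/3, 1/3)
line VP meets GQ at M = (3/4, 1/4)
P = V + t·(M−V) with t = 4/3, so VP:PM = 4/3:-1/3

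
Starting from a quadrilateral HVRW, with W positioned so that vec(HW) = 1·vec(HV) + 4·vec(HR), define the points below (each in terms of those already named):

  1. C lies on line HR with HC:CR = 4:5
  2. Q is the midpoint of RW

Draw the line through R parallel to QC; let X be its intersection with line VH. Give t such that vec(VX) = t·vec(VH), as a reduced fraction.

t = 46/37

Assign H = (0, 0), V = (1, 0), R = (0, 1), W = (1, 4) — the answer is frame-independent, so this choice is without loss of generality.
1. C lies on line HR with HC:CR = 4:5 ⇒ C = (0, 4/9)
2. Q is the midpoint of RW ⇒ Q = (1/2, 5/2)
through R parallel to QC: direction (-1/2, -37/18); meets VH at X = (-9/37, 0)
X = V + t·(H−V) with t = 46/37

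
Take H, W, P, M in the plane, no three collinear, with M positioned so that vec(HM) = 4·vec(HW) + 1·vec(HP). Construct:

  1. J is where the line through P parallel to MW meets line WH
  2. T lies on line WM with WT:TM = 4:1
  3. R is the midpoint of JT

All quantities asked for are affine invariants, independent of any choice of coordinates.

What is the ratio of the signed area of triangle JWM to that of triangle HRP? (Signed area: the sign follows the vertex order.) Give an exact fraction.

[JWM]:[HRP] = 20

Assign H = (0, 0), W = (1, 0), P = (0, 1), M = (4, 1) — the answer is frame-independent, so this choice is without loss of generality.
1. J is where the line through P parallel to MW meets line WH ⇒ J = (-3, 0)
2. T lies on line WM with WT:TM = 4:1 ⇒ T = (17/5, 4/5)
3. R is the midpoint of JT ⇒ R = (1/5, 2/5)
2·[JWM] = 4, 2·[HRP] = 1/5
[JWM]:[HRP] = 4:1/5 = 20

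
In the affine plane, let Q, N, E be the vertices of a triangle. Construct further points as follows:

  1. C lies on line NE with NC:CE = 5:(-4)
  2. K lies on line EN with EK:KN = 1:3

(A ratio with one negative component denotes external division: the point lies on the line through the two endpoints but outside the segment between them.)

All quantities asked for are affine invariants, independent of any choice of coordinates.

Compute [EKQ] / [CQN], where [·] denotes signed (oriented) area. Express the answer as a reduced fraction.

[EKQ]:[CQN] = -1/20

Assign Q = (0, 0), N = (1, 0), E = (0, 1) — the answer is frame-independent, so this choice is without loss of generality.
1. C lies on line NE with NC:CE = 5:(-4) ⇒ C = (-4, 5)
2. K lies on line EN with EK:KN = 1:3 ⇒ K = (1/4, 3/4)
2·[EKQ] = -1/4, 2·[CQN] = 5
[EKQ]:[CQN] = -1/4:5 = -1/20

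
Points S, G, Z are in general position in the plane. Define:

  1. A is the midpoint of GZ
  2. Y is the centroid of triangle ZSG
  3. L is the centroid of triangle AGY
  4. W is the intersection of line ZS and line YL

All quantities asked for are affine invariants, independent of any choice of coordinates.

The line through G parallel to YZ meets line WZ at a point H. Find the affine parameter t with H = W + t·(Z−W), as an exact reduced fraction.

t = 8/3

Assign S = (0, 0), G = (1, 0), Z = (0, 1) — the answer is frame-independent, so this choice is without loss of generality.
1. A is the midpoint of GZ ⇒ A = (1/2, 1/2)
2. Y is the centroid of triangle ZSG ⇒ Y = (1/3, 1/3)
3. L is the centroid of triangle AGY ⇒ L = (11/18, 5/18)
4. W is the intersection of line ZS and line YL ⇒ W = (0, 2/5)
through G parallel to YZ: direction (-1/3, 2/3); meets WZ at H = (0, 2)
H = W + t·(Z−W) with t = 8/3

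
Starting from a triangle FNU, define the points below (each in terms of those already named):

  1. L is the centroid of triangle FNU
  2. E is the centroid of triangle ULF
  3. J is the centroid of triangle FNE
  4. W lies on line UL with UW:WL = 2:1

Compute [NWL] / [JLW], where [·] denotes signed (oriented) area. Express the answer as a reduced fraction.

[NWL]:[JLW] = 9

Set F = (0, 0), N = (1, 0), U = (0, 1); any affine frame gives the same invariant.
1. L is the centroid of triangle FNU ⇒ L = (1/3, 1/3)
2. E is the centroid of triangle ULF ⇒ E = (1/9, 4/9)
3. J is the centroid of triangle FNE ⇒ J = (10/27, 4/27)
4. W lies on line UL with UW:WL = 2:1 ⇒ W = (2/9, 5/9)
2·[NWL] = 1/9, 2·[JLW] = 1/81
[NWL]:[JLW] = 1/9:1/81 = 9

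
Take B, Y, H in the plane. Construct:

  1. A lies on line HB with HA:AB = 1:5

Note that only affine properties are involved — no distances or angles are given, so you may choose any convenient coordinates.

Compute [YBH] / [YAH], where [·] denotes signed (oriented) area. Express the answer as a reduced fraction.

Set B = (0, 0), Y = (1, 0), H = (0, 1); any affine frame gives the same invariant.
1. A lies on line HB with HA:AB = 1:5 ⇒ A = (0, 5/6)
2·[YBH] = -1, 2·[YAH] = -1/6
[YBH]:[YAH] = -1:-1/6 = 6

[YBH]:[YAH] = 6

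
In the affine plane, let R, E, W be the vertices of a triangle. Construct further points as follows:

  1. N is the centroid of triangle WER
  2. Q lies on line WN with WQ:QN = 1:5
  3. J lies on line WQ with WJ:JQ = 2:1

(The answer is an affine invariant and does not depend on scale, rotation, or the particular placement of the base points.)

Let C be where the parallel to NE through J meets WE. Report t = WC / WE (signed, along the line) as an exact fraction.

t = 1/9

Set R = (0, 0), E = (1, 0), W = (0, 1); any affine frame gives the same invariant.
1. N is the centroid of triangle WER ⇒ N = (1/3, 1/3)
2. Q lies on line WN with WQ:QN = 1:5 ⇒ Q = (1/18, 8/9)
3. J lies on line WQ with WJ:JQ = 2:1 ⇒ J = (1/27, 25/27)
through J parallel to NE: direction (2/3, -1/3); meets WE at C = (1/9, 8/9)
C = W + t·(E−W) with t = 1/9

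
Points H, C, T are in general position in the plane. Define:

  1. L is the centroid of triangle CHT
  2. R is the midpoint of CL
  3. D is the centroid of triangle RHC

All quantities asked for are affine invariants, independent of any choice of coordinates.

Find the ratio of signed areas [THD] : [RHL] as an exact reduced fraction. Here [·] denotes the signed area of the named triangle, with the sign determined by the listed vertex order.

Set H = (0, 0), C = (1, 0), T = (0, 1); any affine frame gives the same invariant.
1. L is the centroid of triangle CHT ⇒ L = (1/3, 1/3)
2. R is the midpoint of CL ⇒ R = (2/3, 1/6)
3. D is the centroid of triangle RHC ⇒ D = (5/9, 1/18)
2·[THD] = 5/9, 2·[RHL] = -1/6
[THD]:[RHL] = 5/9:-1/6 = -10/3

[THD]:[RHL] = -10/3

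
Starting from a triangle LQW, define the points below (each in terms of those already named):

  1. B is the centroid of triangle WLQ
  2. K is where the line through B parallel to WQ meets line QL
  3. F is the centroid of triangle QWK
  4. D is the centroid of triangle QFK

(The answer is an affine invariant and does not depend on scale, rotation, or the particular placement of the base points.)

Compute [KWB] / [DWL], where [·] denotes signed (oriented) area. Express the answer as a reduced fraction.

[KWB]:[DWL] = 3/20

Choose coordinates L = (0, 0), Q = (1, 0), W = (0, 1).
1. B is the centroid of triangle WLQ ⇒ B = (1/3, 1/3)
2. K is where the line through B parallel to WQ meets line QL ⇒ K = (2/3, 0)
3. F is the centroid of triangle QWK ⇒ F = (5/9, 1/3)
4. D is the centroid of triangle QFK ⇒ D = (20/27, 1/9)
2·[KWB] = 1/9, 2·[DWL] = 20/27
[KWB]:[DWL] = 1/9:20/27 = 3/20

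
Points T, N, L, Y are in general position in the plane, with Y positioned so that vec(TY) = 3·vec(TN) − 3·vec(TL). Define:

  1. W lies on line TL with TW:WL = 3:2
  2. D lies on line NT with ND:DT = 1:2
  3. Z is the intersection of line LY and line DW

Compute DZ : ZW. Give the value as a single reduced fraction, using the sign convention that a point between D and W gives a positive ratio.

Choose coordinates T = (0, 0), N = (1, 0), L = (0, 1), Y = (3, -3).
1. W lies on line TL with TW:WL = 3:2 ⇒ W = (0, 3/5)
2. D lies on line NT with ND:DT = 1:2 ⇒ D = (2/3, 0)
3. Z is the intersection of line LY and line DW ⇒ Z = (12/13, -3/13)
Z = D + t·(W−D) with t = -5/13, so DZ:ZW = t:(1−t) = -5/13:18/13

DZ:ZW = -5/18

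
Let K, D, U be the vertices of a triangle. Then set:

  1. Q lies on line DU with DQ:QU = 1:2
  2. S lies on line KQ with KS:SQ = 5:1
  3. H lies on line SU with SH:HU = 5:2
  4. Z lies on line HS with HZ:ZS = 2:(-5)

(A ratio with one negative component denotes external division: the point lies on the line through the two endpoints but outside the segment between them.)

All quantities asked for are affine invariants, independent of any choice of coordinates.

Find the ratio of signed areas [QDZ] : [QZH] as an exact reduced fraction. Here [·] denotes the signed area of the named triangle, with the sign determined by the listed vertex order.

[QDZ]:[QZH] = 1/5

Set K = (0, 0), D = (1, 0), U = (0, 1); any affine frame gives the same invariant.
1. Q lies on line DU with DQ:QU = 1:2 ⇒ Q = (2/3, 1/3)
2. S lies on line KQ with KS:SQ = 5:1 ⇒ S = (5/9, 5/18)
3. H lies on line SU with SH:HU = 5:2 ⇒ H = (10/63, 50/63)
4. Z lies on line HS with HZ:ZS = 2:(-5) ⇒ Z = (-20/189, 215/189)
2·[QDZ] = 2/189, 2·[QZH] = 10/189
[QDZ]:[QZH] = 2/189:10/189 = 1/5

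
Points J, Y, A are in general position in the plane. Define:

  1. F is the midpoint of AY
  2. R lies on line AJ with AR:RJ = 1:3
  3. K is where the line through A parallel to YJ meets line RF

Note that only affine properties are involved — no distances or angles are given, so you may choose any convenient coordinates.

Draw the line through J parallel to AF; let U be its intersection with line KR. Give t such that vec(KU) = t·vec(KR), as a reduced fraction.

t = -2

Set J = (0, 0), Y = (1, 0), A = (0, 1); any affine frame gives the same invariant.
1. F is the midpoint of AY ⇒ F = (1/2, 1/2)
2. R lies on line AJ with AR:RJ = 1:3 ⇒ R = (0, 3/4)
3. K is where the line through A parallel to YJ meets line RF ⇒ K = (-1/2, 1)
through J parallel to AF: direction (1/2, -1/2); meets KR at U = (-3/2, 3/2)
U = K + t·(R−K) with t = -2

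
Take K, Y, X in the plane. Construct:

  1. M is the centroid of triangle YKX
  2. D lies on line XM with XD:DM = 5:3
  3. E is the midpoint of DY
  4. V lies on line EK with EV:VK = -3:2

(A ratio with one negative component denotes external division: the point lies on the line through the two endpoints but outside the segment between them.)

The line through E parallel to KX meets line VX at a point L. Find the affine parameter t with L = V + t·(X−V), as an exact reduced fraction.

t = 3/2

Work in coordinates with K = (0, 0), Y = (1, 0), X = (0, 1).
1. M is the centroid of triangle YKX ⇒ M = (1/3, 1/3)
2. D lies on line XM with XD:DM = 5:3 ⇒ D = (5/24, 7/12)
3. E is the midpoint of DY ⇒ E = (29/48, 7/24)
4. V lies on line EK with EV:VK = -3:2 ⇒ V = (-29/24, -7/12)
through E parallel to KX: direction (0, 1); meets VX at L = (29/48, 43/24)
L = V + t·(X−V) with t = 3/2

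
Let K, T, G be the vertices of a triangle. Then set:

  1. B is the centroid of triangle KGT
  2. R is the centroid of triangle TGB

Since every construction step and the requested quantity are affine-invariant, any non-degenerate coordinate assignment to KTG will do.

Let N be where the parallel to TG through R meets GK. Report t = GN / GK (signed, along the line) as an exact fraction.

t = 1/9

Assign K = (0, 0), T = (1, 0), G = (0, 1) — the answer is frame-independent, so this choice is without loss of generality.
1. B is the centroid of triangle KGT ⇒ B = (1/3, 1/3)
2. R is the centroid of triangle TGB ⇒ R = (4/9, 4/9)
through R parallel to TG: direction (-1, 1); meets GK at N = (0, 8/9)
N = G + t·(K−G) with t = 1/9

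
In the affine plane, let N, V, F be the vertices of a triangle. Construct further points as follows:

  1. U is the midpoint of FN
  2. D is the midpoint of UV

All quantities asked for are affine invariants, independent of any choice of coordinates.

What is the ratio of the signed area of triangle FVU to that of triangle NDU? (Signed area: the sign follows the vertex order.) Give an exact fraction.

[FVU]:[NDU] = -2

Choose coordinates N = (0, 0), V = (1, 0), F = (0, 1).
1. U is the midpoint of FN ⇒ U = (0, 1/2)
2. D is the midpoint of UV ⇒ D = (1/2, 1/4)
2·[FVU] = -1/2, 2·[NDU] = 1/4
[FVU]:[NDU] = -1/2:1/4 = -2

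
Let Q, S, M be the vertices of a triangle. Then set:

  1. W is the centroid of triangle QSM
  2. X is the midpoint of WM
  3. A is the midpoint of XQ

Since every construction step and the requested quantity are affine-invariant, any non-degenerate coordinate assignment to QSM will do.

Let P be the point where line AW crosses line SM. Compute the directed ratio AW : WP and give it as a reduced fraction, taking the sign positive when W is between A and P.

Assign Q = (0, 0), S = (1, 0), M = (0, 1) — the answer is frame-independent, so this choice is without loss of generality.
1. W is the centroid of triangle QSM ⇒ W = (1/3, 1/3)
2. X is the midpoint of WM ⇒ X = (1/6, 2/3)
3. A is the midpoint of XQ ⇒ A = (1/12, 1/3)
line AW meets SM at P = (2/3, 1/3)
W = A + t·(P−A) with t = 3/7, so AW:WP = 3/7:4/7

AW:WP = 3/4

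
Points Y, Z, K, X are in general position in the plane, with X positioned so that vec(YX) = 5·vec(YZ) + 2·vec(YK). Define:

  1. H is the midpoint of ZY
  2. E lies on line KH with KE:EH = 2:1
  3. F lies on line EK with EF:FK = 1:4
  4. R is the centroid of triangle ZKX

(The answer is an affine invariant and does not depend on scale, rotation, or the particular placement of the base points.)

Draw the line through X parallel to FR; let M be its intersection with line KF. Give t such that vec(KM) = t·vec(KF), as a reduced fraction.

Assign Y = (0, 0), Z = (1, 0), K = (0, 1), X = (5, 2) — the answer is frame-independent, so this choice is without loss of generality.
1. H is the midpoint of ZY ⇒ H = (1/2, 0)
2. E lies on line KH with KE:EH = 2:1 ⇒ E = (1/3, 1/3)
3. F lies on line EK with EF:FK = 1:4 ⇒ F = (4/15, 7/15)
4. R is the centroid of triangle ZKX ⇒ R = (2, 1)
through X parallel to FR: direction (26/15, 8/15); meets KF at M = (7/30, 8/15)
M = K + t·(F−K) with t = 7/8

t = 7/8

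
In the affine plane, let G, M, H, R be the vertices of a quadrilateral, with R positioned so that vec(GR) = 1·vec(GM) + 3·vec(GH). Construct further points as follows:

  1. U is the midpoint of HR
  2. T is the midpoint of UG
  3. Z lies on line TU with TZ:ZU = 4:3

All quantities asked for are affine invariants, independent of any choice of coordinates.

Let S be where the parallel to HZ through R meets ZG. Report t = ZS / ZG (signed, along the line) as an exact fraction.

Assign G = (0, 0), M = (1, 0), H = (0, 1), R = (1, 3) — the answer is frame-independent, so this choice is without loss of generality.
1. U is the midpoint of HR ⇒ U = (1/2, 2)
2. T is the midpoint of UG ⇒ T = (1/4, 1)
3. Z lies on line TU with TZ:ZU = 4:3 ⇒ Z = (11/28, 11/7)
through R parallel to HZ: direction (11/28, 4/7); meets ZG at S = (17/28, 17/7)
S = Z + t·(G−Z) with t = -6/11

t = -6/11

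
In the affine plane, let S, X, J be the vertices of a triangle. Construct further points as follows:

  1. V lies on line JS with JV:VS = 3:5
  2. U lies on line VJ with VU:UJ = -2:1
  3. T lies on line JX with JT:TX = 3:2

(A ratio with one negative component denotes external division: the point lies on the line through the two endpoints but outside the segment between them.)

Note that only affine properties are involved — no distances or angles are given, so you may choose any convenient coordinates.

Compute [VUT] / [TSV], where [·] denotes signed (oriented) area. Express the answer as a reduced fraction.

[VUT]:[TSV] = 6/5

Choose coordinates S = (0, 0), X = (1, 0), J = (0, 1).
1. V lies on line JS with JV:VS = 3:5 ⇒ V = (0, 5/8)
2. U lies on line VJ with VU:UJ = -2:1 ⇒ U = (0, 11/8)
3. T lies on line JX with JT:TX = 3:2 ⇒ T = (3/5, 2/5)
2·[VUT] = -9/20, 2·[TSV] = -3/8
[VUT]:[TSV] = -9/20:-3/8 = 6/5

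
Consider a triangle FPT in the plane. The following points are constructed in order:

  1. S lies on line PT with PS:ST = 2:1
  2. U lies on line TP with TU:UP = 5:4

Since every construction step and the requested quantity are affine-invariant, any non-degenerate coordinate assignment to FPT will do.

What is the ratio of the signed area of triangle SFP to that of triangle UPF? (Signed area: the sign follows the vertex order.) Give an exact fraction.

Assign F = (0, 0), P = (1, 0), T = (0, 1) — the answer is frame-independent, so this choice is without loss of generality.
1. S lies on line PT with PS:ST = 2:1 ⇒ S = (1/3, 2/3)
2. U lies on line TP with TU:UP = 5:4 ⇒ U = (5/9, 4/9)
2·[SFP] = 2/3, 2·[UPF] = -4/9
[SFP]:[UPF] = 2/3:-4/9 = -3/2

[SFP]:[UPF] = -3/2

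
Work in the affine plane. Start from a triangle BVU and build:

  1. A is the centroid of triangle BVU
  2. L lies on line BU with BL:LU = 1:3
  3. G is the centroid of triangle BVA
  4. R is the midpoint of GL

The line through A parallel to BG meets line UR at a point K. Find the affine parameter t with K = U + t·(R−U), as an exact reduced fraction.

Assign B = (0, 0), V = (1, 0), U = (0, 1) — the answer is frame-independent, so this choice is without loss of generality.
1. A is the centroid of triangle BVU ⇒ A = (1/3, 1/3)
2. L lies on line BU with BL:LU = 1:3 ⇒ L = (0, 1/4)
3. G is the centroid of triangle BVA ⇒ G = (4/9, 1/9)
4. R is the midpoint of GL ⇒ R = (2/9, 13/72)
through A parallel to BG: direction (4/9, 1/9); meets UR at K = (4/21, 25/84)
K = U + t·(R−U) with t = 6/7

t = 6/7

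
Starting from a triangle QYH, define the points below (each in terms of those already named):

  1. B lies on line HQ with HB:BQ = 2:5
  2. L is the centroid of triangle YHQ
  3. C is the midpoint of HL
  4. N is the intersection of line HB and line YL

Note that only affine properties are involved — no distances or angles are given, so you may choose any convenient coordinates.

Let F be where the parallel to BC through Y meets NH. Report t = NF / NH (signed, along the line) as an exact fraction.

Work in coordinates with Q = (0, 0), Y = (1, 0), H = (0, 1).
1. B lies on line HQ with HB:BQ = 2:5 ⇒ B = (0, 5/7)
2. L is the centroid of triangle YHQ ⇒ L = (1/3, 1/3)
3. C is the midpoint of HL ⇒ C = (1/6, 2/3)
4. N is the intersection of line HB and line YL ⇒ N = (0, 1/2)
through Y parallel to BC: direction (1/6, -1/21); meets NH at F = (0, 2/7)
F = N + t·(H−N) with t = -3/7

t = -3/7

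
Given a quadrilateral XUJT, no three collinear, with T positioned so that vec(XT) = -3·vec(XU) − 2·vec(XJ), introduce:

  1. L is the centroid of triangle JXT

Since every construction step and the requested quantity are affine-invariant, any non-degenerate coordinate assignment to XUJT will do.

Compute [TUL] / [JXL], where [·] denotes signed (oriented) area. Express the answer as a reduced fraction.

Set X = (0, 0), U = (1, 0), J = (0, 1), T = (-3, -2); any affine frame gives the same invariant.
1. L is the centroid of triangle JXT ⇒ L = (-1, -1/3)
2·[TUL] = 8/3, 2·[JXL] = -1
[TUL]:[JXL] = 8/3:-1 = -8/3

[TUL]:[JXL] = -8/3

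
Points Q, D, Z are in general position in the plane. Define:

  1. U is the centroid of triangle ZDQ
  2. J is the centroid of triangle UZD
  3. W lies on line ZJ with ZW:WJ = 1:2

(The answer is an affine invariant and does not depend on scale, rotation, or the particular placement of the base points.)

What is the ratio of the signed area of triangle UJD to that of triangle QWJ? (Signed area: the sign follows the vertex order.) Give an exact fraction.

[UJD]:[QWJ] = 3/8

Work in coordinates with Q = (0, 0), D = (1, 0), Z = (0, 1).
1. U is the centroid of triangle ZDQ ⇒ U = (1/3, 1/3)
2. J is the centroid of triangle UZD ⇒ J = (4/9, 4/9)
3. W lies on line ZJ with ZW:WJ = 1:2 ⇒ W = (4/27, 22/27)
2·[UJD] = -1/9, 2·[QWJ] = -8/27
[UJD]:[QWJ] = -1/9:-8/27 = 3/8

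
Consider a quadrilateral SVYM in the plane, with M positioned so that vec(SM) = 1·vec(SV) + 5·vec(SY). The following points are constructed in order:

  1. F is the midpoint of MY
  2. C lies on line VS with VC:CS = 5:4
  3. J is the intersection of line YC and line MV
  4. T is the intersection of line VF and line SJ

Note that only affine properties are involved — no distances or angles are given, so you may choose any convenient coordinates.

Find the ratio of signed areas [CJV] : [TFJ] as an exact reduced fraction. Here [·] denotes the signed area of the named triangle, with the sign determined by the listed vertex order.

Set S = (0, 0), V = (1, 0), Y = (0, 1), M = (1, 5); any affine frame gives the same invariant.
1. F is the midpoint of MY ⇒ F = (1/2, 3)
2. C lies on line VS with VC:CS = 5:4 ⇒ C = (4/9, 0)
3. J is the intersection of line YC and line MV ⇒ J = (1, -5/4)
4. T is the intersection of line VF and line SJ ⇒ T = (24/19, -30/19)
2·[CJV] = 25/36, 2·[TFJ] = 145/152
[CJV]:[TFJ] = 25/36:145/152 = 190/261

[CJV]:[TFJ] = 190/261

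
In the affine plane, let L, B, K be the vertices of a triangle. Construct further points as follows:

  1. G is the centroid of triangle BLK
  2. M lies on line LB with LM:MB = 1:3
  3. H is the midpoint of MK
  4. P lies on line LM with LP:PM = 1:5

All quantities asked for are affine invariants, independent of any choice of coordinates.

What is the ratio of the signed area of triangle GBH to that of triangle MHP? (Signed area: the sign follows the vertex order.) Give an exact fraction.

[GBH]:[MHP] = 2/5

Set L = (0, 0), B = (1, 0), K = (0, 1); any affine frame gives the same invariant.
1. G is the centroid of triangle BLK ⇒ G = (1/3, 1/3)
2. M lies on line LB with LM:MB = 1:3 ⇒ M = (1/4, 0)
3. H is the midpoint of MK ⇒ H = (1/8, 1/2)
4. P lies on line LM with LP:PM = 1:5 ⇒ P = (1/24, 0)
2·[GBH] = 1/24, 2·[MHP] = 5/48
[GBH]:[MHP] = 1/24:5/48 = 2/5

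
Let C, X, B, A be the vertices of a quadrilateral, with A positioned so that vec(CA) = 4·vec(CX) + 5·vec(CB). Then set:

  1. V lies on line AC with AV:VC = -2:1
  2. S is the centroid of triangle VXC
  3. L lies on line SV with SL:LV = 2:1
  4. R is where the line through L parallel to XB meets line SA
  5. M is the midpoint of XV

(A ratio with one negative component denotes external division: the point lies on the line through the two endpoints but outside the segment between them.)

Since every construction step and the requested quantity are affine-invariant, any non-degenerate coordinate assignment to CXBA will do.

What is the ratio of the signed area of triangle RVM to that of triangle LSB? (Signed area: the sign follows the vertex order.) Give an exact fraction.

Work in coordinates with C = (0, 0), X = (1, 0), B = (0, 1), A = (4, 5).
1. V lies on line AC with AV:VC = -2:1 ⇒ V = (-4, -5)
2. S is the centroid of triangle VXC ⇒ S = (-1, -5/3)
3. L lies on line SV with SL:LV = 2:1 ⇒ L = (-3, -35/9)
4. R is where the line through L parallel to XB meets line SA ⇒ R = (-59/21, -257/63)
5. M is the midpoint of XV ⇒ M = (-3/2, -5/2)
2·[RVM] = -85/126, 2·[LSB] = 28/9
[RVM]:[LSB] = -85/126:28/9 = -85/392

[RVM]:[LSB] = -85/392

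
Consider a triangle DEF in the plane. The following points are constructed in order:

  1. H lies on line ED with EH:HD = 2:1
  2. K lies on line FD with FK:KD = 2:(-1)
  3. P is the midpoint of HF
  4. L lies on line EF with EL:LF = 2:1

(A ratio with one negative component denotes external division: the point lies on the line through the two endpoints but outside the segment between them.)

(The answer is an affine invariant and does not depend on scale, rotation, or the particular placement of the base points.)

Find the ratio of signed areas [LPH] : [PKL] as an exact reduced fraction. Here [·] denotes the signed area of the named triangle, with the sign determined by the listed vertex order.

Assign D = (0, 0), E = (1, 0), F = (0, 1) — the answer is frame-independent, so this choice is without loss of generality.
1. H lies on line ED with EH:HD = 2:1 ⇒ H = (1/3, 0)
2. K lies on line FD with FK:KD = 2:(-1) ⇒ K = (0, -1)
3. P is the midpoint of HF ⇒ P = (1/6, 1/2)
4. L lies on line EF with EL:LF = 2:1 ⇒ L = (1/3, 2/3)
2·[LPH] = 1/9, 2·[PKL] = 2/9
[LPH]:[PKL] = 1/9:2/9 = 1/2

[LPH]:[PKL] = 1/2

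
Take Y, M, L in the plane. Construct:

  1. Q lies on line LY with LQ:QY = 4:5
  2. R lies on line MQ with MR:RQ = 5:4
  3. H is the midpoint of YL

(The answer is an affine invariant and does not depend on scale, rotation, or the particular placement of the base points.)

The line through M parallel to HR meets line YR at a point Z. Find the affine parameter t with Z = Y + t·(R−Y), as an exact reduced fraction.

t = 31/36

Set Y = (0, 0), M = (1, 0), L = (0, 1); any affine frame gives the same invariant.
1. Q lies on line LY with LQ:QY = 4:5 ⇒ Q = (0, 5/9)
2. R lies on line MQ with MR:RQ = 5:4 ⇒ R = (4/9, 25/81)
3. H is the midpoint of YL ⇒ H = (0, 1/2)
through M parallel to HR: direction (4/9, -31/162); meets YR at Z = (31/81, 775/2916)
Z = Y + t·(R−Y) with t = 31/36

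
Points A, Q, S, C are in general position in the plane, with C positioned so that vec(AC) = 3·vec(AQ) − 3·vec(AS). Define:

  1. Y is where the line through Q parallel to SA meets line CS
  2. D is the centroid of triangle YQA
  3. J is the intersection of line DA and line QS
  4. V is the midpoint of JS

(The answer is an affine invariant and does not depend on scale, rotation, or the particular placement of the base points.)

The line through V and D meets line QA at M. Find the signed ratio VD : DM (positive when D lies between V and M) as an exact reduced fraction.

VD:DM = -23/5

Set A = (0, 0), Q = (1, 0), S = (0, 1), C = (3, -3); any affine frame gives the same invariant.
1. Y is where the line through Q parallel to SA meets line CS ⇒ Y = (1, -1/3)
2. D is the centroid of triangle YQA ⇒ D = (2/3, -1/9)
3. J is the intersection of line DA and line QS ⇒ J = (6/5, -1/5)
4. V is the midpoint of JS ⇒ V = (3/5, 2/5)
line VD meets QA at M = (15/23, 0)
D = V + t·(M−V) with t = 23/18, so VD:DM = 23/18:-5/18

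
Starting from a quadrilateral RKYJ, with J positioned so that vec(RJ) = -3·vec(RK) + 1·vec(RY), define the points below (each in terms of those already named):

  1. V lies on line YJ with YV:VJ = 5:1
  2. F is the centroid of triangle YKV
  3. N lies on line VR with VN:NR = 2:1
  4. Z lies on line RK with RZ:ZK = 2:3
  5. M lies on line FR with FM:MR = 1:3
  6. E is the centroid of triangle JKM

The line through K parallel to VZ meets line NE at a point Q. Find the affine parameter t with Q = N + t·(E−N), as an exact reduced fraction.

t = 104/63

Work in coordinates with R = (0, 0), K = (1, 0), Y = (0, 1), J = (-3, 1).
1. V lies on line YJ with YV:VJ = 5:1 ⇒ V = (-5/2, 1)
2. F is the centroid of triangle YKV ⇒ F = (-1/2, 2/3)
3. N lies on line VR with VN:NR = 2:1 ⇒ N = (-5/6, 1/3)
4. Z lies on line RK with RZ:ZK = 2:3 ⇒ Z = (2/5, 0)
5. M lies on line FR with FM:MR = 1:3 ⇒ M = (-3/8, 1/2)
6. E is the centroid of triangle JKM ⇒ E = (-19/24, 1/2)
through K parallel to VZ: direction (29/10, -1); meets NE at Q = (-289/378, 115/189)
Q = N + t·(E−N) with t = 104/63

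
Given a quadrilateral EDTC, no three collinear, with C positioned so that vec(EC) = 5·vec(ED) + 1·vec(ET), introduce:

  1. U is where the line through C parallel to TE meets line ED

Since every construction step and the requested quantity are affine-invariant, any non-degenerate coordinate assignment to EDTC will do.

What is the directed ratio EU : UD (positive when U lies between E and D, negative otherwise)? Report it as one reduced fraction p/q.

EU:UD = -5/4

Work in coordinates with E = (0, 0), D = (1, 0), T = (0, 1), C = (5, 1).
1. U is where the line through C parallel to TE meets line ED ⇒ U = (5, 0)
U = E + t·(D−E) with t = 5, so EU:UD = t:(1−t) = 5:-4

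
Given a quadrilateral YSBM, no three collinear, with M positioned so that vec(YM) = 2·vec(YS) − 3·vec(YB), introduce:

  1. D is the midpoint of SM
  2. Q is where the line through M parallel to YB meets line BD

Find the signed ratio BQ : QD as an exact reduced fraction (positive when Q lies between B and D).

Set Y = (0, 0), S = (1, 0), B = (0, 1), M = (2, -3); any affine frame gives the same invariant.
1. D is the midpoint of SM ⇒ D = (3/2, -3/2)
2. Q is where the line through M parallel to YB meets line BD ⇒ Q = (2, -7/3)
Q = B + t·(D−B) with t = 4/3, so BQ:QD = t:(1−t) = 4/3:-1/3

BQ:QD = -4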